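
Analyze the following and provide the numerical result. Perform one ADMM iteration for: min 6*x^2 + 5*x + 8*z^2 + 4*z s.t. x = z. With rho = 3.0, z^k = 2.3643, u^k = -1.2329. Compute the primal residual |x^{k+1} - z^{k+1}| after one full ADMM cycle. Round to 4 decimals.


ADMM iteration with rho = 3.0, z^k = 2.3643, u^k = -1.2329
Step 1: x-update.
Minimize 6*x^2 + 5*x + (3.0/2)*(x - 2.3643 - 1.2329)^2
FOC: (2*6 + 3.0)*x = -5 + 3.0*(2.3643 + 1.2329)
x^{k+1} = 0.3861
Step 2: z-update.
Minimize 8*z^2 + 4*z + (3.0/2)*(0.3861 - z - 1.2329)^2
FOC: (2*8 + 3.0)*z = -4 + 3.0*(0.3861 - 1.2329)
z^{k+1} = -0.3442
Step 3: u-update.
u^{k+1} = -1.2329 + 0.3861 + 0.3442 = -0.5026
Step 4: Primal residual = |0.3861 + 0.3442| = 0.7303


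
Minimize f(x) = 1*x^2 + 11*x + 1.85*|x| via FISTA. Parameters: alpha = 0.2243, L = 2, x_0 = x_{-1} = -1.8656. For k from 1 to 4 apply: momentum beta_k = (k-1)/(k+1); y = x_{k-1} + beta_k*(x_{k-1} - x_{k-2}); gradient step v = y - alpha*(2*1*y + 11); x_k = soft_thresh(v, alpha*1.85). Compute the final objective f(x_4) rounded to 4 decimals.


FISTA on f(x) = 1*x^2 + 11*x + 1.85*|x|
L = 2, alpha = 0.2243
Iteration 1: beta = 0.0, y = -1.8656 + 0.0*(-1.8656 + 1.8656) = -1.8656
  grad(y) = 7.2688, v = y - alpha*grad = -3.496
  prox(v) = soft_thresh(-3.496, 0.415) = -3.081
Iteration 2: beta = 0.3333, y = -3.081 + 0.3333*(-3.081 + 1.8656) = -3.4862
  grad(y) = 4.0276, v = y - alpha*grad = -4.3896
  prox(v) = soft_thresh(-4.3896, 0.415) = -3.9746
Iteration 3: beta = 0.5, y = -3.9746 + 0.5*(-3.9746 + 3.081) = -4.4214
  grad(y) = 2.1572, v = y - alpha*grad = -4.9053
  prox(v) = soft_thresh(-4.9053, 0.415) = -4.4903
Iteration 4: beta = 0.6, y = -4.4903 + 0.6*(-4.4903 + 3.9746) = -4.7997
  grad(y) = 1.4005, v = y - alpha*grad = -5.1139
  prox(v) = soft_thresh(-5.1139, 0.415) = -4.6989
f(x_4) = 1*(-4.6989)^2 + 11*(-4.6989) + 1.85*|-4.6989| = -20.9153


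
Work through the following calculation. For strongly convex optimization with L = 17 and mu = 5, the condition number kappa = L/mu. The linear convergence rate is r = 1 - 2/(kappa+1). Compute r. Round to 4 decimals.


Step 1: Compute the condition number.
kappa = L/mu = 17/5 = 3.4
Step 2: Compute the convergence rate.
r = 1 - 2/(kappa + 1) = 1 - 2*mu/(L + mu) = (L - mu)/(L + mu) = 12/22 = 0.5455


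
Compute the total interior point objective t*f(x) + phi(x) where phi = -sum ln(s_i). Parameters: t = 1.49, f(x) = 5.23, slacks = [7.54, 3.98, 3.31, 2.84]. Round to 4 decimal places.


Step 1: Compute log-barrier.
ln values: [2.0202, 1.3813, 1.1969, 1.0438]
phi = -(2.0202 + 1.3813 + 1.1969 + 1.0438) = -5.6423
Step 2: Compute augmented objective.
t*f(x) = 1.49*5.23 = 7.7927
Total = 7.7927 - 5.6423 = 2.1504


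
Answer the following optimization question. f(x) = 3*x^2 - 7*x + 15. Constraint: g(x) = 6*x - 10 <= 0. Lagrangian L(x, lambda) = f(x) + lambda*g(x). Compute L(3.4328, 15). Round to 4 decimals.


Step 1: Evaluate f(x).
f(3.4328) = 3*3.4328^2 - 7*3.4328 + 15 = 26.3227
Step 2: Evaluate g(x).
g(3.4328) = 6*3.4328 - 10 = 10.5968
Step 3: Compute Lagrangian.
L = 26.3227 + 15*10.5968 = 185.2747


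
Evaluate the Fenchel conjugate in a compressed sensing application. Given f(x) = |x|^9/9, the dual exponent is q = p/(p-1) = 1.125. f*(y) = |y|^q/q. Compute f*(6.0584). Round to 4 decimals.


The conjugate exponent q satisfies 1/p + 1/q = 1.
p = 9, so q = 9/(9 - 1) = 1.125
|y|^q = 6.0584^1.125 = 7.5884
f*(6.0584) = 7.5884 / 1.125 = 6.7453


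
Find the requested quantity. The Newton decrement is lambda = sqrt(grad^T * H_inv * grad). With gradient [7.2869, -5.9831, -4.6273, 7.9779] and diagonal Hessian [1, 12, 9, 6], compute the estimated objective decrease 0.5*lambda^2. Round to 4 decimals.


Step 1: H is diagonal, so H^(-1) * g = [7.2869, -0.4986, -0.5141, 1.3297].
Step 2: g^T H^(-1) g = sum_i g_i^2 / H_ii
  = (7.2869)^2/1 + (-5.9831)^2/12 + (-4.6273)^2/9 + (7.9779)^2/6
  = 53.0989 + 2.9831 + 2.3791 + 10.6078 = 69.069
Step 3: Objective decrease = 0.5 * g^T H^(-1) g = 34.5345


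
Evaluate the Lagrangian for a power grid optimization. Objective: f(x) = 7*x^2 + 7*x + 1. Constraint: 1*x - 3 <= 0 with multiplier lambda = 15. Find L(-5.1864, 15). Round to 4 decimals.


Step 1: Evaluate f(x).
f(-5.1864) = 7*(-5.1864)^2 + 7*(-5.1864) + 1 = 152.9864
Step 2: Evaluate g(x).
g(-5.1864) = 1*-5.1864 - 3 = -8.1864
Step 3: Compute Lagrangian.
L = 152.9864 + 15*-8.1864 = 30.1904


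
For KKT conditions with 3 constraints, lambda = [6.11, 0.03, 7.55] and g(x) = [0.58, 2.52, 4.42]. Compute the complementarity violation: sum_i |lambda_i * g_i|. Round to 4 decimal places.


KKT complementary slackness check:
lambda_1 * g_1 = 6.11 * 0.58 = 3.5438
lambda_2 * g_2 = 0.03 * 2.52 = 0.0756
lambda_3 * g_3 = 7.55 * 4.42 = 33.371
Total violation = 3.5438 + 0.0756 + 33.371 = 36.9904


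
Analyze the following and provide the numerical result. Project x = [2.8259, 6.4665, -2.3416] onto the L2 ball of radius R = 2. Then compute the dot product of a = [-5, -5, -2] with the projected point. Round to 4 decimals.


Step 1: Compute ||x|| (intermediates to 6 decimals).
||x|| = sqrt(2.8259^2 + 6.4665^2 + (-2.3416)^2) = 7.43535
Step 2: Project.
Since ||x|| > R, scale = R/||x|| = 2/7.43535 = 0.268985, proj(x) = scale * x
proj(x) = [0.760125, 1.739392, -0.629855]
Step 3: Dot product.
a^T * proj(x) = -5*0.760125 - 5*1.739392 - 2*(-0.629855) = -11.2379


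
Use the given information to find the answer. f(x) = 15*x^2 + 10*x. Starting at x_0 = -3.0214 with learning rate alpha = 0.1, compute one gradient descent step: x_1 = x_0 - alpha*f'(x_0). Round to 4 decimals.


We compute the gradient at x_0 and apply the update.
f'(x) = 30*x + 10
f'(-3.0214) = 30*-3.0214 + 10 = -80.642
x_1 = -3.0214 - 0.1*-80.642 = 5.0428


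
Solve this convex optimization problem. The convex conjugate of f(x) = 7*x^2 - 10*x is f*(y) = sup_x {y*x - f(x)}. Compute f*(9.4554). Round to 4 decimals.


f*(y) = sup_x {y*x - a*x^2 - b*x} = sup_x {(y-b)*x - a*x^2}
FOC: (y - b) - 2a*x = 0 => x* = (y - b)/(2a)
x* = (9.4554 + 10)/(2*7) = 1.3897
f*(9.4554) = (y-b)^2/(4a) = (9.4554 + 10)^2/(4*7)
= 378.5126/28 = 13.5183


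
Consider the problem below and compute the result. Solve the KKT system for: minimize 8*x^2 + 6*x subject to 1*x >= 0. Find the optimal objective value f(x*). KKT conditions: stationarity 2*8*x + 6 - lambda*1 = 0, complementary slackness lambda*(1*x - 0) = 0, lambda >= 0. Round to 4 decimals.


Step 1: Try lambda = 0 (constraint inactive).
x_unc = -6/(2*8) = -0.375
Check: 1*-0.375 = -0.375 < 0 -- violated!
Step 2: Constraint must be active: 1*x = 0
x* = 0/1 = 0.0
lambda = (2*8*0.0 + 6)/1 = 6.0
Step 3: Compute optimal value.
f(x*) = 8*0.0^2 + 6*0.0 = 0.0


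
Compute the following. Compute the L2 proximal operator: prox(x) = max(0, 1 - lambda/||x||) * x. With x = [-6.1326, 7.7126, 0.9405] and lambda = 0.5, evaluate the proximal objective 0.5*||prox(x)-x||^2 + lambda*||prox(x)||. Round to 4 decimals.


Step 1: Compute ||x||.
||x|| = 9.8984
Step 2: Compute scaling factor.
scale = max(0, 1 - 0.5/9.8984) = 0.9495
Step 3: prox(x) = [-5.8228, 7.323, 0.893]
||prox(x)|| = 9.3984
Step 4: Proximal objective.
0.5*||prox-x||^2 = 0.125
lambda*||prox|| = 4.6992
Total = 4.8242


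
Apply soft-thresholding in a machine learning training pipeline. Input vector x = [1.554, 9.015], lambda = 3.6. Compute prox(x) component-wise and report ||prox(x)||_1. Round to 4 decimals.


Soft-thresholding with lambda = 3.6:
prox(1.554) = sign(1.554)*max(|1.554| - 3.6, 0) = 0.0
prox(9.015) = sign(9.015)*max(|9.015| - 3.6, 0) = 5.415
prox(x) = [0.0, 5.415]
||prox(x)||_1 = 0.0 + 5.415 = 5.415


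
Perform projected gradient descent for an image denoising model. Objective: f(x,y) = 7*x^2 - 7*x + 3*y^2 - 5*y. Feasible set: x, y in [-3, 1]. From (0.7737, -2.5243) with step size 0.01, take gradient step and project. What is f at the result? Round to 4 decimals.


Step 1: Compute gradient at (0.7737, -2.5243).
grad_x = 2*7*0.7737 - 7 = 3.8318
grad_y = 2*3*-2.5243 - 5 = -20.1458
Step 2: Gradient step.
x_raw = 0.7737 - 0.01*3.8318 = 0.7354
y_raw = -2.5243 - 0.01*-20.1458 = -2.3228
Step 3: Project onto [-3, 1].
x_proj = clip(0.7354) = 0.7354
y_proj = clip(-2.3228) = -2.3228
Step 4: Evaluate f.
f(0.7354, -2.3228) = 26.4388


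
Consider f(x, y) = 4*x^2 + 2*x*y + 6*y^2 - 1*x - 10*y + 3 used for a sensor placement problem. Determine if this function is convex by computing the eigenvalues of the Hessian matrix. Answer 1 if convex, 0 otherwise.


The Hessian of f(x,y) = 4*x^2 + 2*x*y + 6*y^2 - 1*x - 10*y + 3 is:
H = [[8, 2], [2, 12]]
Trace = 8 + 12 = 20
Determinant = 8*12 - (2)^2 = 92
Discriminant = (20)^2 - 4*92 = 32.0
Eigenvalues: lambda_1 = 7.1716, lambda_2 = 12.8284
The function is convex.

1


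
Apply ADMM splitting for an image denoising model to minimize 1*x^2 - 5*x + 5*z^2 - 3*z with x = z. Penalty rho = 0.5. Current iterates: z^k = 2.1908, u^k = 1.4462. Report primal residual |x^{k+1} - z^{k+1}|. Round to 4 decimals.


ADMM iteration with rho = 0.5, z^k = 2.1908, u^k = 1.4462
Step 1: x-update.
Minimize 1*x^2 - 5*x + (0.5/2)*(x - 2.1908 + 1.4462)^2
FOC: (2*1 + 0.5)*x = 5 + 0.5*(2.1908 - 1.4462)
x^{k+1} = 2.1489
Step 2: z-update.
Minimize 5*z^2 - 3*z + (0.5/2)*(2.1489 - z + 1.4462)^2
FOC: (2*5 + 0.5)*z = 3 + 0.5*(2.1489 + 1.4462)
z^{k+1} = 0.4569
Step 3: u-update.
u^{k+1} = 1.4462 + 2.1489 - 0.4569 = 3.1382
Step 4: Primal residual = |2.1489 - 0.4569| = 1.692


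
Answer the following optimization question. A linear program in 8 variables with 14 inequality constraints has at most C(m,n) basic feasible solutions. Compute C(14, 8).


Each vertex corresponds to some choice of n active constraints out of m, so the number of vertices is at most C(m, n) = m! / (n!(m-n)!).
m = 14, n = 8
Numerator: 14 * 13 * 12 * 11 * 10 * 9 * 8 * 7
Denominator: 8! = 40320
C(14, 8) = 3003


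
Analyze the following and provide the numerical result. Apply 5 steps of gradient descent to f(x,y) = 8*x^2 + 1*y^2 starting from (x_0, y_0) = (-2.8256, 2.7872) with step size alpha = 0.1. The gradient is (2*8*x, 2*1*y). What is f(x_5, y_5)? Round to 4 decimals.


Gradient descent on f(x,y) = 8*x^2 + 1*y^2.
Starting point: (-2.8256, 2.7872), alpha = 0.1
Step 1: grad_x = 2*8*-2.8256 = -45.2096, grad_y = 2*1*2.7872 = 5.5744
  x_1 = -2.8256 - 0.1*-45.2096 = 1.6954
  y_1 = 2.7872 - 0.1*5.5744 = 2.2298
Step 2: grad_x = 2*8*1.6954 = 27.1258, grad_y = 2*1*2.2298 = 4.4595
  x_2 = 1.6954 - 0.1*27.1258 = -1.0172
  y_2 = 2.2298 - 0.1*4.4595 = 1.7838
Step 3: grad_x = 2*8*-1.0172 = -16.2755, grad_y = 2*1*1.7838 = 3.5676
  x_3 = -1.0172 - 0.1*-16.2755 = 0.6103
  y_3 = 1.7838 - 0.1*3.5676 = 1.427
Step 4: grad_x = 2*8*0.6103 = 9.7653, grad_y = 2*1*1.427 = 2.8541
  x_4 = 0.6103 - 0.1*9.7653 = -0.3662
  y_4 = 1.427 - 0.1*2.8541 = 1.1416
Step 5: grad_x = 2*8*-0.3662 = -5.8592, grad_y = 2*1*1.1416 = 2.2833
  x_5 = -0.3662 - 0.1*-5.8592 = 0.2197
  y_5 = 1.1416 - 0.1*2.2833 = 0.9133
f(0.2197, 0.9133) = 8*0.2197^2 + 1*0.9133^2 = 1.2203


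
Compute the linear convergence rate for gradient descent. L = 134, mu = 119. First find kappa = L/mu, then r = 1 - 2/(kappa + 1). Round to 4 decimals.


Step 1: Compute the condition number.
kappa = L/mu = 134/119 = 1.1261
Step 2: Compute the convergence rate.
r = 1 - 2/(kappa + 1) = 1 - 2*mu/(L + mu) = (L - mu)/(L + mu) = 15/253 = 0.0593


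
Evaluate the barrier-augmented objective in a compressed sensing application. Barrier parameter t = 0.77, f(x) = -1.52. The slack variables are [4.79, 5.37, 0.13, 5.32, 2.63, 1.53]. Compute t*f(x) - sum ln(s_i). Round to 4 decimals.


Step 1: Compute log-barrier.
ln values: [1.5665, 1.6808, -2.0402, 1.6715, 0.967, 0.4253]
phi = -(1.5665 + 1.6808 - 2.0402 + 1.6715 + 0.967 + 0.4253) = -4.2709
Step 2: Compute augmented objective.
t*f(x) = 0.77*-1.52 = -1.1704
Total = -1.1704 - 4.2709 = -5.4413


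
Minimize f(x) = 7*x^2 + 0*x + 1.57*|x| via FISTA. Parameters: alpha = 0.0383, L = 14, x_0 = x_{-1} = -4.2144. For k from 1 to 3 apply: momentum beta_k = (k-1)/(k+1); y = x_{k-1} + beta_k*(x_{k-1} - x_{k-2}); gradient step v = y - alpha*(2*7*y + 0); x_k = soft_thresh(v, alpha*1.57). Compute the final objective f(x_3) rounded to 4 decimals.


FISTA on f(x) = 7*x^2 + 0*x + 1.57*|x|
L = 14, alpha = 0.0383
Iteration 1: beta = 0.0, y = -4.2144 + 0.0*(-4.2144 + 4.2144) = -4.2144
  grad(y) = -59.0016, v = y - alpha*grad = -1.9546
  prox(v) = soft_thresh(-1.9546, 0.0601) = -1.8945
Iteration 2: beta = 0.3333, y = -1.8945 + 0.3333*(-1.8945 + 4.2144) = -1.1212
  grad(y) = -15.6969, v = y - alpha*grad = -0.52
  prox(v) = soft_thresh(-0.52, 0.0601) = -0.4599
Iteration 3: beta = 0.5, y = -0.4599 + 0.5*(-0.4599 + 1.8945) = 0.2574
  grad(y) = 3.6039, v = y - alpha*grad = 0.1194
  prox(v) = soft_thresh(0.1194, 0.0601) = 0.0593
f(x_3) = 7*0.0593^2 + 0*0.0593 + 1.57*|0.0593| = 0.1176


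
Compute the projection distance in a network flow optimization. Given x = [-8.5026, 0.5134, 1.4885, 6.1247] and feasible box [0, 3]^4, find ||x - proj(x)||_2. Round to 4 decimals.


Project each component onto [0, 3].
clip(-8.5026) = 0.0, clip(0.5134) = 0.5134, clip(1.4885) = 1.4885, clip(6.1247) = 3.0
Projection = [0.0, 0.5134, 1.4885, 3.0]
Squared diffs: [72.2942, 0.0, 0.0, 9.7638]
Distance = sqrt(82.058) = 9.0586


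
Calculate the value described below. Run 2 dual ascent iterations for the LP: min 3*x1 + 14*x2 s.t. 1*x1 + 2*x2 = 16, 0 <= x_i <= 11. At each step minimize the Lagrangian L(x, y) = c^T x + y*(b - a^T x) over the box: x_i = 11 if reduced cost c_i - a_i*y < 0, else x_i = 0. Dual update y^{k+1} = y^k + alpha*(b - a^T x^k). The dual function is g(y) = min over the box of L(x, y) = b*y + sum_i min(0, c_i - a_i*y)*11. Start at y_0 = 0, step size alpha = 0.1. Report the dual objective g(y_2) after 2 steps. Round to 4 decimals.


Dual ascent for LP: min 3*x1 + 14*x2, 1*x1 + 2*x2 = 16, 0 <= x_i <= 11
Step 1: y^k = 0.0, reduced costs: (3.0, 14.0)
  x^k = (0.0, 0.0), subgradient = b - a^T x = 16.0
  y^{k+1} = 0.0 + 0.1*16.0 = 1.6
Step 2: y^k = 1.6, reduced costs: (1.4, 10.8)
  x^k = (0.0, 0.0), subgradient = b - a^T x = 16.0
  y^{k+1} = 1.6 + 0.1*16.0 = 3.2
Dual objective at y_2 = 3.2: reduced costs (-0.2, 7.6), box minimizer x = (11.0, 0.0)
g(y_2) = b*y + (c1 - a1*y)*x1 + (c2 - a2*y)*x2 = 16*3.2 + (-0.2)*11.0 + 7.6*0.0 = 51.2 - 2.2 + 0.0 = 49.0


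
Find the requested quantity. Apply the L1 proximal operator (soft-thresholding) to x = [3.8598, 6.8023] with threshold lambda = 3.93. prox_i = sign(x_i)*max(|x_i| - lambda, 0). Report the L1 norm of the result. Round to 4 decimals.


Soft-thresholding with lambda = 3.93:
prox(3.8598) = sign(3.8598)*max(|3.8598| - 3.93, 0) = 0.0
prox(6.8023) = sign(6.8023)*max(|6.8023| - 3.93, 0) = 2.8723
prox(x) = [0.0, 2.8723]
||prox(x)||_1 = 0.0 + 2.8723 = 2.8723


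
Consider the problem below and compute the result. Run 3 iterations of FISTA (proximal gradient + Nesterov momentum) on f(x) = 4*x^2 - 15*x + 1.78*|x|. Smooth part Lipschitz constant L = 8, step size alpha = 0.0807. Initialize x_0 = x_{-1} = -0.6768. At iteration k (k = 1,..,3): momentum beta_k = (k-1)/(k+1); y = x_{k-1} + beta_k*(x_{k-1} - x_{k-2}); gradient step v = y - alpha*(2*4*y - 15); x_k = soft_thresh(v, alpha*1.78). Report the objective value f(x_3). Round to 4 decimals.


FISTA on f(x) = 4*x^2 - 15*x + 1.78*|x|
L = 8, alpha = 0.0807
Iteration 1: beta = 0.0, y = -0.6768 + 0.0*(-0.6768 + 0.6768) = -0.6768
  grad(y) = -20.4144, v = y - alpha*grad = 0.9706
  prox(v) = soft_thresh(0.9706, 0.1436) = 0.827
Iteration 2: beta = 0.3333, y = 0.827 + 0.3333*(0.827 + 0.6768) = 1.3283
  grad(y) = -4.3739, v = y - alpha*grad = 1.6812
  prox(v) = soft_thresh(1.6812, 0.1436) = 1.5376
Iteration 3: beta = 0.5, y = 1.5376 + 0.5*(1.5376 - 0.827) = 1.8929
  grad(y) = 0.1431, v = y - alpha*grad = 1.8813
  prox(v) = soft_thresh(1.8813, 0.1436) = 1.7377
f(x_3) = 4*1.7377^2 - 15*1.7377 + 1.78*|1.7377| = -10.894


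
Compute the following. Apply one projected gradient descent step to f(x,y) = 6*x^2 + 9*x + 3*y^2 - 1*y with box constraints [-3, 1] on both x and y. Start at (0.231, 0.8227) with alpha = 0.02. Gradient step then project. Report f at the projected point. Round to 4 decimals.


Step 1: Compute gradient at (0.231, 0.8227).
grad_x = 2*6*0.231 + 9 = 11.772
grad_y = 2*3*0.8227 - 1 = 3.9362
Step 2: Gradient step.
x_raw = 0.231 - 0.02*11.772 = -0.0044
y_raw = 0.8227 - 0.02*3.9362 = 0.744
Step 3: Project onto [-3, 1].
x_proj = clip(-0.0044) = -0.0044
y_proj = clip(0.744) = 0.744
Step 4: Evaluate f.
f(-0.0044, 0.744) = 0.8767


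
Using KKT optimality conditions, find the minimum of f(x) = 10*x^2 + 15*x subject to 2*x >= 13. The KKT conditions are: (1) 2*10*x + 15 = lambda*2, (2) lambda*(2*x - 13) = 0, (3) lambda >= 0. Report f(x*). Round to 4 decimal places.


Step 1: Try lambda = 0 (constraint inactive).
x_unc = -15/(2*10) = -0.75
Check: 2*-0.75 = -1.5 < 13 -- violated!
Step 2: Constraint must be active: 2*x = 13
x* = 13/2 = 6.5
lambda = (2*10*6.5 + 15)/2 = 72.5
Step 3: Compute optimal value.
f(x*) = 10*6.5^2 + 15*6.5 = 520.0


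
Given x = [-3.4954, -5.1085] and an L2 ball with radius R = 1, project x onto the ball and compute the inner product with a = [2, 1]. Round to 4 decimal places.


Step 1: Compute ||x|| (intermediates to 6 decimals).
||x|| = sqrt((-3.4954)^2 + (-5.1085)^2) = 6.189878
Step 2: Project.
Since ||x|| > R, scale = R/||x|| = 1/6.189878 = 0.161554, proj(x) = scale * x
proj(x) = [-0.564696, -0.825299]
Step 3: Dot product.
a^T * proj(x) = 2*(-0.564696) + 1*(-0.825299) = -1.9547


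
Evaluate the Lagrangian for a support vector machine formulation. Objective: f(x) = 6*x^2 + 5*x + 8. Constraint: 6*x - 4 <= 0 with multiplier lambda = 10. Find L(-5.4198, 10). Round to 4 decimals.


Step 1: Evaluate f(x).
f(-5.4198) = 6*(-5.4198)^2 + 5*(-5.4198) + 8 = 157.1464
Step 2: Evaluate g(x).
g(-5.4198) = 6*-5.4198 - 4 = -36.5188
Step 3: Compute Lagrangian.
L = 157.1464 + 10*-36.5188 = -208.0416


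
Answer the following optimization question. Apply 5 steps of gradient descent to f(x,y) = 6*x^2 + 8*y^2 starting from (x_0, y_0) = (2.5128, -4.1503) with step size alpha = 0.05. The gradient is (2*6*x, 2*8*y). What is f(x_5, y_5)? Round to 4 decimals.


Gradient descent on f(x,y) = 6*x^2 + 8*y^2.
Starting point: (2.5128, -4.1503), alpha = 0.05
Step 1: grad_x = 2*6*2.5128 = 30.1536, grad_y = 2*8*-4.1503 = -66.4048
  x_1 = 2.5128 - 0.05*30.1536 = 1.0051
  y_1 = -4.1503 - 0.05*-66.4048 = -0.8301
Step 2: grad_x = 2*6*1.0051 = 12.0614, grad_y = 2*8*-0.8301 = -13.281
  x_2 = 1.0051 - 0.05*12.0614 = 0.402
  y_2 = -0.8301 - 0.05*-13.281 = -0.166
Step 3: grad_x = 2*6*0.402 = 4.8246, grad_y = 2*8*-0.166 = -2.6562
  x_3 = 0.402 - 0.05*4.8246 = 0.1608
  y_3 = -0.166 - 0.05*-2.6562 = -0.0332
Step 4: grad_x = 2*6*0.1608 = 1.9298, grad_y = 2*8*-0.0332 = -0.5312
  x_4 = 0.1608 - 0.05*1.9298 = 0.0643
  y_4 = -0.0332 - 0.05*-0.5312 = -0.0066
Step 5: grad_x = 2*6*0.0643 = 0.7719, grad_y = 2*8*-0.0066 = -0.1062
  x_5 = 0.0643 - 0.05*0.7719 = 0.0257
  y_5 = -0.0066 - 0.05*-0.1062 = -0.0013
f(0.0257, -0.0013) = 6*0.0257^2 + 8*(-0.0013)^2 = 0.004


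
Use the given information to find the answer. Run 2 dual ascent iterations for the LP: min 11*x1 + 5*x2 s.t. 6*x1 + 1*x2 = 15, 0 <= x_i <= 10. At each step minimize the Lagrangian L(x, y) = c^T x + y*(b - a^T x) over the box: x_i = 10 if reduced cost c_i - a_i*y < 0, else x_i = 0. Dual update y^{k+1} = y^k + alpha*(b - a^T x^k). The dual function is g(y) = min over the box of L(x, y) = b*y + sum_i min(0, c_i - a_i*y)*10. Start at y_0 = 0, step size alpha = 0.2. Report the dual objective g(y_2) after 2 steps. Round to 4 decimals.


Dual ascent for LP: min 11*x1 + 5*x2, 6*x1 + 1*x2 = 15, 0 <= x_i <= 10
Step 1: y^k = 0.0, reduced costs: (11.0, 5.0)
  x^k = (0.0, 0.0), subgradient = b - a^T x = 15.0
  y^{k+1} = 0.0 + 0.2*15.0 = 3.0
Step 2: y^k = 3.0, reduced costs: (-7.0, 2.0)
  x^k = (10.0, 0.0), subgradient = b - a^T x = -45.0
  y^{k+1} = 3.0 + 0.2*-45.0 = -6.0
Dual objective at y_2 = -6.0: reduced costs (47.0, 11.0), box minimizer x = (0.0, 0.0)
g(y_2) = b*y + (c1 - a1*y)*x1 + (c2 - a2*y)*x2 = 15*(-6.0) + 47.0*0.0 + 11.0*0.0 = -90.0 + 0.0 + 0.0 = -90.0


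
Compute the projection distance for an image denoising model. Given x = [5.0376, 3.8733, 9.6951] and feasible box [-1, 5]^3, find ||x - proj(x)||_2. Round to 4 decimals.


Project each component onto [-1, 5].
clip(5.0376) = 5.0, clip(3.8733) = 3.8733, clip(9.6951) = 5.0
Projection = [5.0, 3.8733, 5.0]
Squared diffs: [0.0014, 0.0, 22.044]
Distance = sqrt(22.0454) = 4.6953


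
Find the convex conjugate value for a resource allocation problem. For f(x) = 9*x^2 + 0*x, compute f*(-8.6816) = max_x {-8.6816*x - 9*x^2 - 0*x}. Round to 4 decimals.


f*(y) = sup_x {y*x - a*x^2 - b*x} = sup_x {(y-b)*x - a*x^2}
FOC: (y - b) - 2a*x = 0 => x* = (y - b)/(2a)
x* = (-8.6816 - 0)/(2*9) = -0.4823
f*(-8.6816) = (y-b)^2/(4a) = (-8.6816 - 0)^2/(4*9)
= 75.3702/36 = 2.0936


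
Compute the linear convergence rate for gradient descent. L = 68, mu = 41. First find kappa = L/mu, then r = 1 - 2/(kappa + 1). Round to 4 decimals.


Step 1: Compute the condition number.
kappa = L/mu = 68/41 = 1.6585
Step 2: Compute the convergence rate.
r = 1 - 2/(kappa + 1) = 1 - 2*mu/(L + mu) = (L - mu)/(L + mu) = 27/109 = 0.2477


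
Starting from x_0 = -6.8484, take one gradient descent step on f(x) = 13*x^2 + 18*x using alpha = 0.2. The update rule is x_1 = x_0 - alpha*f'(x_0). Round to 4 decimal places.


We compute the gradient at x_0 and apply the update.
f'(x) = 26*x + 18
f'(-6.8484) = 26*-6.8484 + 18 = -160.0584
x_1 = -6.8484 - 0.2*-160.0584 = 25.1633


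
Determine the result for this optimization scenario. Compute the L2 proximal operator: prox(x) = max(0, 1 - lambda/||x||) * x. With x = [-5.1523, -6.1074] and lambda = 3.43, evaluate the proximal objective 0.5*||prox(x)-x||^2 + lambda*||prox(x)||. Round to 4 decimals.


Step 1: Compute ||x||.
||x|| = 7.9904
Step 2: Compute scaling factor.
scale = max(0, 1 - 3.43/7.9904) = 0.5707
Step 3: prox(x) = [-2.9406, -3.4857]
||prox(x)|| = 4.5604
Step 4: Proximal objective.
0.5*||prox-x||^2 = 5.8825
lambda*||prox|| = 15.6422
Total = 21.5246


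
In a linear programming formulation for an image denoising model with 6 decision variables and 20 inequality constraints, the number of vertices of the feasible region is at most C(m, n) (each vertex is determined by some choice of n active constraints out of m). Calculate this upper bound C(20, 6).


Each vertex corresponds to some choice of n active constraints out of m, so the number of vertices is at most C(m, n) = m! / (n!(m-n)!).
m = 20, n = 6
Numerator: 20 * 19 * 18 * 17 * 16 * 15
Denominator: 6! = 720
C(20, 6) = 38760


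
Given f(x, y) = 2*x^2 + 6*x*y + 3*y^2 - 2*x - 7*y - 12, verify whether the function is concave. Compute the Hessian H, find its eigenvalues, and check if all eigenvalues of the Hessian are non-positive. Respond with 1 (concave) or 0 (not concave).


The Hessian of f(x,y) = 2*x^2 + 6*x*y + 3*y^2 - 2*x - 7*y - 12 is:
H = [[4, 6], [6, 6]]
Trace = 4 + 6 = 10
Determinant = 4*6 - (6)^2 = -12
Discriminant = (10)^2 - 4*-12 = 148.0
Eigenvalues: lambda_1 = -1.0828, lambda_2 = 11.0828
The function is not concave.

0


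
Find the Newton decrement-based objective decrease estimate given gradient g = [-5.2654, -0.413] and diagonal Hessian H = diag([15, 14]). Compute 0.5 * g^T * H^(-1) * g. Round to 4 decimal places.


Step 1: H is diagonal, so H^(-1) * g = [-0.351, -0.0295].
Step 2: g^T H^(-1) g = sum_i g_i^2 / H_ii
  = (-5.2654)^2/15 + (-0.413)^2/14
  = 1.8483 + 0.0122 = 1.8605
Step 3: Objective decrease = 0.5 * g^T H^(-1) g = 0.9302


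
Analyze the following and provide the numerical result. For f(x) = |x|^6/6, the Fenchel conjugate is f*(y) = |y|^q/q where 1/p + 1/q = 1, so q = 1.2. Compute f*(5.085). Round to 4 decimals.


The conjugate exponent q satisfies 1/p + 1/q = 1.
p = 6, so q = 6/(6 - 1) = 1.2
|y|^q = 5.085^1.2 = 7.0396
f*(5.085) = 7.0396 / 1.2 = 5.8663


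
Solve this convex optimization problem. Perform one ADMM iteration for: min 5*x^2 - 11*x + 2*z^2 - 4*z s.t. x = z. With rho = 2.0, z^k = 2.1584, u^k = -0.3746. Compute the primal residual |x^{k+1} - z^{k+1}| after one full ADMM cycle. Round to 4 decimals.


ADMM iteration with rho = 2.0, z^k = 2.1584, u^k = -0.3746
Step 1: x-update.
Minimize 5*x^2 - 11*x + (2.0/2)*(x - 2.1584 - 0.3746)^2
FOC: (2*5 + 2.0)*x = 11 + 2.0*(2.1584 + 0.3746)
x^{k+1} = 1.3388
Step 2: z-update.
Minimize 2*z^2 - 4*z + (2.0/2)*(1.3388 - z - 0.3746)^2
FOC: (2*2 + 2.0)*z = 4 + 2.0*(1.3388 - 0.3746)
z^{k+1} = 0.9881
Step 3: u-update.
u^{k+1} = -0.3746 + 1.3388 - 0.9881 = -0.0238
Step 4: Primal residual = |1.3388 - 0.9881| = 0.3508


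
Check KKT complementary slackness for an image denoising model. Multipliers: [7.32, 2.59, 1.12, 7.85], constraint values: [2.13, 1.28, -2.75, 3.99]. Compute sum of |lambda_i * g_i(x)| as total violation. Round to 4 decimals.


KKT complementary slackness check:
lambda_1 * g_1 = 7.32 * 2.13 = 15.5916
lambda_2 * g_2 = 2.59 * 1.28 = 3.3152
lambda_3 * g_3 = 1.12 * -2.75 = -3.08
lambda_4 * g_4 = 7.85 * 3.99 = 31.3215
Total violation = 15.5916 + 3.3152 + 3.08 + 31.3215 = 53.3083


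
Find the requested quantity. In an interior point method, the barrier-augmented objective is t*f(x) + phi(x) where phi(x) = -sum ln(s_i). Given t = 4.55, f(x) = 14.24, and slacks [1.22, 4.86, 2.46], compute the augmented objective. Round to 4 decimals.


Step 1: Compute log-barrier.
ln values: [0.1989, 1.581, 0.9002]
phi = -(0.1989 + 1.581 + 0.9002) = -2.6801
Step 2: Compute augmented objective.
t*f(x) = 4.55*14.24 = 64.792
Total = 64.792 - 2.6801 = 62.1119


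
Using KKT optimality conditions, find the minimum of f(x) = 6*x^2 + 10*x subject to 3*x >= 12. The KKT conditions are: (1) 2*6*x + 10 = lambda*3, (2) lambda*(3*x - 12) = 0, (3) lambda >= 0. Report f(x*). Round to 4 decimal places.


Step 1: Try lambda = 0 (constraint inactive).
x_unc = -10/(2*6) = -0.8333
Check: 3*-0.8333 = -2.4999 < 12 -- violated!
Step 2: Constraint must be active: 3*x = 12
x* = 12/3 = 4.0
lambda = (2*6*4.0 + 10)/3 = 19.3333
Step 3: Compute optimal value.
f(x*) = 6*4.0^2 + 10*4.0 = 136.0


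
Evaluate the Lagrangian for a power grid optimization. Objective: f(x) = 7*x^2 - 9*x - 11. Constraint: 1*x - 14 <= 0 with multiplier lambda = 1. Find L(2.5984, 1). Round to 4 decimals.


Step 1: Evaluate f(x).
f(2.5984) = 7*2.5984^2 - 9*2.5984 - 11 = 12.8762
Step 2: Evaluate g(x).
g(2.5984) = 1*2.5984 - 14 = -11.4016
Step 3: Compute Lagrangian.
L = 12.8762 + 1*-11.4016 = 1.4746


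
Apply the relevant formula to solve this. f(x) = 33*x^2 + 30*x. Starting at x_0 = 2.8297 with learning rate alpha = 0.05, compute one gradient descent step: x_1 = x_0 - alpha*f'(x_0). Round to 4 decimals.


We compute the gradient at x_0 and apply the update.
f'(x) = 66*x + 30
f'(2.8297) = 66*2.8297 + 30 = 216.7602
x_1 = 2.8297 - 0.05*216.7602 = -8.0083


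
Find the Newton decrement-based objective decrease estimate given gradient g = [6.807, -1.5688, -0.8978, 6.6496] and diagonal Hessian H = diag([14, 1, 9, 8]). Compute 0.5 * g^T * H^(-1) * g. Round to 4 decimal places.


Step 1: H is diagonal, so H^(-1) * g = [0.4862, -1.5688, -0.0998, 0.8312].
Step 2: g^T H^(-1) g = sum_i g_i^2 / H_ii
  = (6.807)^2/14 + (-1.5688)^2/1 + (-0.8978)^2/9 + (6.6496)^2/8
  = 3.3097 + 2.4611 + 0.0896 + 5.5271 = 11.3875
Step 3: Objective decrease = 0.5 * g^T H^(-1) g = 5.6938


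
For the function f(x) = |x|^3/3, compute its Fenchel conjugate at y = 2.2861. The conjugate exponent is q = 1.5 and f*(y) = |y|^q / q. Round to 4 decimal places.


The conjugate exponent q satisfies 1/p + 1/q = 1.
p = 3, so q = 3/(3 - 1) = 1.5
|y|^q = 2.2861^1.5 = 3.4565
f*(2.2861) = 3.4565 / 1.5 = 2.3044


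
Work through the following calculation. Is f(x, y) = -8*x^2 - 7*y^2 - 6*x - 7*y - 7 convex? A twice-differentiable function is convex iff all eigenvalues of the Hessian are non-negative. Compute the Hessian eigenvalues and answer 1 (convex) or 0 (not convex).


The Hessian of f(x,y) = -8*x^2 - 7*y^2 - 6*x - 7*y - 7 is:
H = [[-16, 0], [0, -14]]
Trace = -16 - 14 = -30
Determinant = -16*-14 - (0)^2 = 224
Discriminant = (-30)^2 - 4*224 = 4.0
Eigenvalues: lambda_1 = -16.0, lambda_2 = -14.0
The function is not convex.

0


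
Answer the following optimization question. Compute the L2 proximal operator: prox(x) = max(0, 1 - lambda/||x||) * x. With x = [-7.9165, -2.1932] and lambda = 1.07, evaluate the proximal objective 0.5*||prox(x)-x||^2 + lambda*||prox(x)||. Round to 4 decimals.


Step 1: Compute ||x||.
||x|| = 8.2147
Step 2: Compute scaling factor.
scale = max(0, 1 - 1.07/8.2147) = 0.8697
Step 3: prox(x) = [-6.8853, -1.9075]
||prox(x)|| = 7.1447
Step 4: Proximal objective.
0.5*||prox-x||^2 = 0.5725
lambda*||prox|| = 7.6448
Total = 8.2173


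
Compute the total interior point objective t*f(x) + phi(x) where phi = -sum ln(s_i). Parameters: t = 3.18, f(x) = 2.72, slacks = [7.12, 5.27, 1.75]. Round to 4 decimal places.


Step 1: Compute log-barrier.
ln values: [1.9629, 1.662, 0.5596]
phi = -(1.9629 + 1.662 + 0.5596) = -4.1846
Step 2: Compute augmented objective.
t*f(x) = 3.18*2.72 = 8.6496
Total = 8.6496 - 4.1846 = 4.465


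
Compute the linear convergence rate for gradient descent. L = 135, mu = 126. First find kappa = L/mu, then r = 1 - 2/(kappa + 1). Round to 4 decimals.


Step 1: Compute the condition number.
kappa = L/mu = 135/126 = 1.0714
Step 2: Compute the convergence rate.
r = 1 - 2/(kappa + 1) = 1 - 2*mu/(L + mu) = (L - mu)/(L + mu) = 9/261 = 0.0345


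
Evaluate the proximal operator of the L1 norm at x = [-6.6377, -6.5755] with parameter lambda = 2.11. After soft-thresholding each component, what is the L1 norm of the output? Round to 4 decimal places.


Soft-thresholding with lambda = 2.11:
prox(-6.6377) = sign(-6.6377)*max(|-6.6377| - 2.11, 0) = -4.5277
prox(-6.5755) = sign(-6.5755)*max(|-6.5755| - 2.11, 0) = -4.4655
prox(x) = [-4.5277, -4.4655]
||prox(x)||_1 = 4.5277 + 4.4655 = 8.9932


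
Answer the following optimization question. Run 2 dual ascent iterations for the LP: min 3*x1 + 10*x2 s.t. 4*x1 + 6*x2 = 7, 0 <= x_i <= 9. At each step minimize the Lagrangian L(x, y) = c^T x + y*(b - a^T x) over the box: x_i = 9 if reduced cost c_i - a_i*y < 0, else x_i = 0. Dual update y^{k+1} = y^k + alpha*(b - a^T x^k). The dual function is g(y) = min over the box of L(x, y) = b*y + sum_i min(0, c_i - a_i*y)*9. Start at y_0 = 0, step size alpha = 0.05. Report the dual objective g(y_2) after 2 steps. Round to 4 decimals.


Dual ascent for LP: min 3*x1 + 10*x2, 4*x1 + 6*x2 = 7, 0 <= x_i <= 9
Step 1: y^k = 0.0, reduced costs: (3.0, 10.0)
  x^k = (0.0, 0.0), subgradient = b - a^T x = 7.0
  y^{k+1} = 0.0 + 0.05*7.0 = 0.35
Step 2: y^k = 0.35, reduced costs: (1.6, 7.9)
  x^k = (0.0, 0.0), subgradient = b - a^T x = 7.0
  y^{k+1} = 0.35 + 0.05*7.0 = 0.7
Dual objective at y_2 = 0.7: reduced costs (0.2, 5.8), box minimizer x = (0.0, 0.0)
g(y_2) = b*y + (c1 - a1*y)*x1 + (c2 - a2*y)*x2 = 7*0.7 + 0.2*0.0 + 5.8*0.0 = 4.9 + 0.0 + 0.0 = 4.9


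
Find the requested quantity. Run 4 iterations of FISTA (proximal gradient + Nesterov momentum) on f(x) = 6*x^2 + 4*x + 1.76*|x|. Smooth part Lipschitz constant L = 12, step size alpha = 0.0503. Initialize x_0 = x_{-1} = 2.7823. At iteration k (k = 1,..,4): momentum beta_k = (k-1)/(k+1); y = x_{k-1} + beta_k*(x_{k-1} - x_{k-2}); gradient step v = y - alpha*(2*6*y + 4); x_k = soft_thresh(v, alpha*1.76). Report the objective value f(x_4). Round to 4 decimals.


FISTA on f(x) = 6*x^2 + 4*x + 1.76*|x|
L = 12, alpha = 0.0503
Iteration 1: beta = 0.0, y = 2.7823 + 0.0*(2.7823 - 2.7823) = 2.7823
  grad(y) = 37.3876, v = y - alpha*grad = 0.9017
  prox(v) = soft_thresh(0.9017, 0.0885) = 0.8132
Iteration 2: beta = 0.3333, y = 0.8132 + 0.3333*(0.8132 - 2.7823) = 0.1568
  grad(y) = 5.8816, v = y - alpha*grad = -0.139
  prox(v) = soft_thresh(-0.139, 0.0885) = -0.0505
Iteration 3: beta = 0.5, y = -0.0505 + 0.5*(-0.0505 - 0.8132) = -0.4824
  grad(y) = -1.7883, v = y - alpha*grad = -0.3924
  prox(v) = soft_thresh(-0.3924, 0.0885) = -0.3039
Iteration 4: beta = 0.6, y = -0.3039 + 0.6*(-0.3039 + 0.0505) = -0.4559
  grad(y) = -1.4708, v = y - alpha*grad = -0.3819
  prox(v) = soft_thresh(-0.3819, 0.0885) = -0.2934
f(x_4) = 6*(-0.2934)^2 + 4*(-0.2934) + 1.76*|-0.2934| = -0.1407


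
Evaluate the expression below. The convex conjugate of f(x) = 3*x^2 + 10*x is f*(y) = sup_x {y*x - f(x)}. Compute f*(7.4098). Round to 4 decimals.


f*(y) = sup_x {y*x - a*x^2 - b*x} = sup_x {(y-b)*x - a*x^2}
FOC: (y - b) - 2a*x = 0 => x* = (y - b)/(2a)
x* = (7.4098 - 10)/(2*3) = -0.4317
f*(7.4098) = (y-b)^2/(4a) = (7.4098 - 10)^2/(4*3)
= 6.7091/12 = 0.5591


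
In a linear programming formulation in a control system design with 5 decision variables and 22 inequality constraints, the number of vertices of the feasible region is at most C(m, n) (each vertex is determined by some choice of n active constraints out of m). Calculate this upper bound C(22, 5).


Each vertex corresponds to some choice of n active constraints out of m, so the number of vertices is at most C(m, n) = m! / (n!(m-n)!).
m = 22, n = 5
Numerator: 22 * 21 * 20 * 19 * 18
Denominator: 5! = 120
C(22, 5) = 26334


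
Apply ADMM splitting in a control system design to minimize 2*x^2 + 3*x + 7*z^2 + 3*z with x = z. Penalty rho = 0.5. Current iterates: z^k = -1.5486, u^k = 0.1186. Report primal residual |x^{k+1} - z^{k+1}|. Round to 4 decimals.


ADMM iteration with rho = 0.5, z^k = -1.5486, u^k = 0.1186
Step 1: x-update.
Minimize 2*x^2 + 3*x + (0.5/2)*(x + 1.5486 + 0.1186)^2
FOC: (2*2 + 0.5)*x = -3 + 0.5*(-1.5486 - 0.1186)
x^{k+1} = -0.8519
Step 2: z-update.
Minimize 7*z^2 + 3*z + (0.5/2)*(-0.8519 - z + 0.1186)^2
FOC: (2*7 + 0.5)*z = -3 + 0.5*(-0.8519 + 0.1186)
z^{k+1} = -0.2322
Step 3: u-update.
u^{k+1} = 0.1186 - 0.8519 + 0.2322 = -0.5011
Step 4: Primal residual = |-0.8519 + 0.2322| = 0.6197


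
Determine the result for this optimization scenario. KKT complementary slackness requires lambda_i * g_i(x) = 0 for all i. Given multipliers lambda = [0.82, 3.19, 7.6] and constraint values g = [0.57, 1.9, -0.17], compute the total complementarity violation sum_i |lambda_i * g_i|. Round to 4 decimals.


KKT complementary slackness check:
lambda_1 * g_1 = 0.82 * 0.57 = 0.4674
lambda_2 * g_2 = 3.19 * 1.9 = 6.061
lambda_3 * g_3 = 7.6 * -0.17 = -1.292
Total violation = 0.4674 + 6.061 + 1.292 = 7.8204


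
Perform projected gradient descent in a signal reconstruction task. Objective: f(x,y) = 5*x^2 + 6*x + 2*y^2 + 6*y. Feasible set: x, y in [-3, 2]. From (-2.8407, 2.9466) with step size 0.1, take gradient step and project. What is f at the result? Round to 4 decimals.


Step 1: Compute gradient at (-2.8407, 2.9466).
grad_x = 2*5*-2.8407 + 6 = -22.407
grad_y = 2*2*2.9466 + 6 = 17.7864
Step 2: Gradient step.
x_raw = -2.8407 - 0.1*-22.407 = -0.6
y_raw = 2.9466 - 0.1*17.7864 = 1.168
Step 3: Project onto [-3, 2].
x_proj = clip(-0.6) = -0.6
y_proj = clip(1.168) = 1.168
Step 4: Evaluate f.
f(-0.6, 1.168) = 7.936


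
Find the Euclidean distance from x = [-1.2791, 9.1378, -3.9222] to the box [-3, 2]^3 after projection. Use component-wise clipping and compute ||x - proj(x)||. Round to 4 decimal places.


Project each component onto [-3, 2].
clip(-1.2791) = -1.2791, clip(9.1378) = 2.0, clip(-3.9222) = -3.0
Projection = [-1.2791, 2.0, -3.0]
Squared diffs: [0.0, 50.9482, 0.8505]
Distance = sqrt(51.7987) = 7.1971


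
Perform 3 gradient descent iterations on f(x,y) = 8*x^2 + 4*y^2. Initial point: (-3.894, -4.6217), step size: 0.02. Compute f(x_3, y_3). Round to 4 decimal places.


Gradient descent on f(x,y) = 8*x^2 + 4*y^2.
Starting point: (-3.894, -4.6217), alpha = 0.02
Step 1: grad_x = 2*8*-3.894 = -62.304, grad_y = 2*4*-4.6217 = -36.9736
  x_1 = -3.894 - 0.02*-62.304 = -2.6479
  y_1 = -4.6217 - 0.02*-36.9736 = -3.8822
Step 2: grad_x = 2*8*-2.6479 = -42.3667, grad_y = 2*4*-3.8822 = -31.0578
  x_2 = -2.6479 - 0.02*-42.3667 = -1.8006
  y_2 = -3.8822 - 0.02*-31.0578 = -3.2611
Step 3: grad_x = 2*8*-1.8006 = -28.8094, grad_y = 2*4*-3.2611 = -26.0886
  x_3 = -1.8006 - 0.02*-28.8094 = -1.2244
  y_3 = -3.2611 - 0.02*-26.0886 = -2.7393
f(-1.2244, -2.7393) = 8*(-1.2244)^2 + 4*(-2.7393)^2 = 42.0083


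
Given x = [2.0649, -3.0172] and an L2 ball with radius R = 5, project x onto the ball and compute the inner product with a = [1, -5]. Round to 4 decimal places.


Step 1: Compute ||x|| (intermediates to 6 decimals).
||x|| = sqrt(2.0649^2 + (-3.0172)^2) = 3.656133
Step 2: Project.
Since ||x|| <= R, proj = x (no scaling needed).
proj(x) = [2.0649, -3.0172]
Step 3: Dot product.
a^T * proj(x) = 1*2.0649 - 5*(-3.0172) = 17.1509


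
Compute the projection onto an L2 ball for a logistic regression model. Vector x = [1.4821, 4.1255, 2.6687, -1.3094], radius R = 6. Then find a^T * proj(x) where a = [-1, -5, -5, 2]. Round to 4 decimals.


Step 1: Compute ||x|| (intermediates to 6 decimals).
||x|| = sqrt(1.4821^2 + 4.1255^2 + 2.6687^2 + (-1.3094)^2) = 5.296495
Step 2: Project.
Since ||x|| <= R, proj = x (no scaling needed).
proj(x) = [1.4821, 4.1255, 2.6687, -1.3094]
Step 3: Dot product.
a^T * proj(x) = -1*1.4821 - 5*4.1255 - 5*2.6687 + 2*(-1.3094) = -38.0719


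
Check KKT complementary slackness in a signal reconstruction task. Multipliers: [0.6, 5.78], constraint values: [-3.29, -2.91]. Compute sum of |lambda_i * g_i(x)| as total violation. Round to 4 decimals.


KKT complementary slackness check:
lambda_1 * g_1 = 0.6 * -3.29 = -1.974
lambda_2 * g_2 = 5.78 * -2.91 = -16.8198
Total violation = 1.974 + 16.8198 = 18.7938


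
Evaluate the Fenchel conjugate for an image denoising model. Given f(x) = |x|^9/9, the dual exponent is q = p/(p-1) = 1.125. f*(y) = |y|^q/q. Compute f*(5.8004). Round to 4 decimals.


The conjugate exponent q satisfies 1/p + 1/q = 1.
p = 9, so q = 9/(9 - 1) = 1.125
|y|^q = 5.8004^1.125 = 7.2259
f*(5.8004) = 7.2259 / 1.125 = 6.423


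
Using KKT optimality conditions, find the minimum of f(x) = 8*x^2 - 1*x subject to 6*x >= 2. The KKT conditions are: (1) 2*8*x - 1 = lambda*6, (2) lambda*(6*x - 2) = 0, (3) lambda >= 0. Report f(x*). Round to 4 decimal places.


Step 1: Try lambda = 0 (constraint inactive).
x_unc = 1/(2*8) = 0.0625
Check: 6*0.0625 = 0.375 < 2 -- violated!
Step 2: Constraint must be active: 6*x = 2
x* = 2/6 = 1/3 = 0.3333 (rounded; the exact value 1/3 is used below)
lambda = (2*8*(1/3) - 1)/6 = 0.7222
Step 3: Compute optimal value.
f(x*) = 8*(1/3)^2 - 1*(1/3) = 0.5556


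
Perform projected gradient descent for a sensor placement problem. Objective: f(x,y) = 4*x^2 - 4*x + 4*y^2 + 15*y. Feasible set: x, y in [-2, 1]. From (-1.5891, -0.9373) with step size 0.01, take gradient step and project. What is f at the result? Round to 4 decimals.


Step 1: Compute gradient at (-1.5891, -0.9373).
grad_x = 2*4*-1.5891 - 4 = -16.7128
grad_y = 2*4*-0.9373 + 15 = 7.5016
Step 2: Gradient step.
x_raw = -1.5891 - 0.01*-16.7128 = -1.422
y_raw = -0.9373 - 0.01*7.5016 = -1.0123
Step 3: Project onto [-2, 1].
x_proj = clip(-1.422) = -1.422
y_proj = clip(-1.0123) = -1.0123
Step 4: Evaluate f.
f(-1.422, -1.0123) = 2.6903


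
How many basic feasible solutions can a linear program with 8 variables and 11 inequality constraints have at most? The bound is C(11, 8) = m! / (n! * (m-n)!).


Each vertex corresponds to some choice of n active constraints out of m, so the number of vertices is at most C(m, n) = m! / (n!(m-n)!).
m = 11, n = 8
Numerator: 11 * 10 * 9 * 8 * 7 * 6 * 5 * 4
Denominator: 8! = 40320
C(11, 8) = 165


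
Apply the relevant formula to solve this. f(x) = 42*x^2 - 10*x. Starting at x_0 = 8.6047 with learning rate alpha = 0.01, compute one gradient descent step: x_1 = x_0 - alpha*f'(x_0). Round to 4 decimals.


We compute the gradient at x_0 and apply the update.
f'(x) = 84*x - 10
f'(8.6047) = 84*8.6047 - 10 = 712.7948
x_1 = 8.6047 - 0.01*712.7948 = 1.4768


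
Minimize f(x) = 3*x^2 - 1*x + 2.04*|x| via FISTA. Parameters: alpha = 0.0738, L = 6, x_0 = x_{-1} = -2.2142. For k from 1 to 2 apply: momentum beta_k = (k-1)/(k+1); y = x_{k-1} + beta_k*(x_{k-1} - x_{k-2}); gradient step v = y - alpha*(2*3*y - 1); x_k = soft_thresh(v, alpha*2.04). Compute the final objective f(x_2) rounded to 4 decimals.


FISTA on f(x) = 3*x^2 - 1*x + 2.04*|x|
L = 6, alpha = 0.0738
Iteration 1: beta = 0.0, y = -2.2142 + 0.0*(-2.2142 + 2.2142) = -2.2142
  grad(y) = -14.2852, v = y - alpha*grad = -1.16
  prox(v) = soft_thresh(-1.16, 0.1506) = -1.0094
Iteration 2: beta = 0.3333, y = -1.0094 + 0.3333*(-1.0094 + 2.2142) = -0.6078
  grad(y) = -4.6468, v = y - alpha*grad = -0.2649
  prox(v) = soft_thresh(-0.2649, 0.1506) = -0.1143
f(x_2) = 3*(-0.1143)^2 - 1*(-0.1143) + 2.04*|-0.1143| = 0.3867
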